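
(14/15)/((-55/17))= -0.29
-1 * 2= -2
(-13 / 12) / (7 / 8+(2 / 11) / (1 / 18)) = -286 / 1095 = -0.26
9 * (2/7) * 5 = 90/7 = 12.86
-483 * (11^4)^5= -324938247552426484444083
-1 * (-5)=5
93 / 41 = 2.27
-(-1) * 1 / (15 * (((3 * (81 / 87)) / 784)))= 22736 / 1215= 18.71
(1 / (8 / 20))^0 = 1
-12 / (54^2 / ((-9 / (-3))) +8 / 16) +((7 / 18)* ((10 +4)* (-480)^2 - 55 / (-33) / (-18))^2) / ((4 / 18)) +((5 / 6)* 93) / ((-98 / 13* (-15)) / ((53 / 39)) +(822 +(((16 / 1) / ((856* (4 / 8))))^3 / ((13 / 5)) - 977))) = 5006167561926678280084811920193 / 274945323487365360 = 18207865834665.59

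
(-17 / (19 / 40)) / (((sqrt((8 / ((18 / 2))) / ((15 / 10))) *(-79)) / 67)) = 34170 *sqrt(3) / 1501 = 39.43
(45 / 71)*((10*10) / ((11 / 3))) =13500 / 781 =17.29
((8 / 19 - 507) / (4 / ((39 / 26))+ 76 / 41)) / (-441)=56375 / 221844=0.25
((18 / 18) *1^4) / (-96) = -1 / 96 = -0.01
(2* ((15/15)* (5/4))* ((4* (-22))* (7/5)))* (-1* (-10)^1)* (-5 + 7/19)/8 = 33880/19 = 1783.16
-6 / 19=-0.32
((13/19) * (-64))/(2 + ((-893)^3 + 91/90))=74880/1217728541321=0.00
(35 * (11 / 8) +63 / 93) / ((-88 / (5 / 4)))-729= -63699299 / 87296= -729.69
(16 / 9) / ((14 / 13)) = 104 / 63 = 1.65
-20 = -20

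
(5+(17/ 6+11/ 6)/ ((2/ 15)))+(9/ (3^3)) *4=124/ 3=41.33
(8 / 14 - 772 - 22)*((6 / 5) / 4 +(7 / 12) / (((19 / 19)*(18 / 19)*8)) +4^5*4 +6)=-98429479249 / 30240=-3254943.10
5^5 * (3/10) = 1875/2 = 937.50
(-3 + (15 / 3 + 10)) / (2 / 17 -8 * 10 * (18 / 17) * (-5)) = 102 / 3601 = 0.03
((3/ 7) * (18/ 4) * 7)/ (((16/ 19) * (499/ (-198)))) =-6.36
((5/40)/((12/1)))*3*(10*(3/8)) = 15/128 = 0.12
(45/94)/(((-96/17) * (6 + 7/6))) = -765/64672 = -0.01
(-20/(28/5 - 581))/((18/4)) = 200/25893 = 0.01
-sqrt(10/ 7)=-sqrt(70)/ 7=-1.20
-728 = -728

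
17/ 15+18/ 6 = 62/ 15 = 4.13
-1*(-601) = 601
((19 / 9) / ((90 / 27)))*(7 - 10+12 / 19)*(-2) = 3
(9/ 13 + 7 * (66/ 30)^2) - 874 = -839.43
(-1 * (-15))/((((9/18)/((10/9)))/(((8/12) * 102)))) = 6800/3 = 2266.67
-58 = -58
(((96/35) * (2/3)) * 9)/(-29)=-576/1015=-0.57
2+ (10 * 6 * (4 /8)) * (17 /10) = 53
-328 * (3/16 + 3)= -2091/2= -1045.50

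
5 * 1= 5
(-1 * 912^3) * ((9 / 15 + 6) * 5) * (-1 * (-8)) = -200257339392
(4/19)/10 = 2/95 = 0.02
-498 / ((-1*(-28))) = -249 / 14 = -17.79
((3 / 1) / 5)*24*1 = 72 / 5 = 14.40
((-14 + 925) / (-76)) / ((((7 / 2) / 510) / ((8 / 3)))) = -619480 / 133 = -4657.74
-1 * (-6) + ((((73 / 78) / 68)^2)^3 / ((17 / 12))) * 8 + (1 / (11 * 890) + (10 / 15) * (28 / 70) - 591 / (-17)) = 158379365425174780638931747 / 3859948164327937367482368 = 41.03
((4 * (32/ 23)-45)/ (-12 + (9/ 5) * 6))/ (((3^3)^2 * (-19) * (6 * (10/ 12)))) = -907/ 1911438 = -0.00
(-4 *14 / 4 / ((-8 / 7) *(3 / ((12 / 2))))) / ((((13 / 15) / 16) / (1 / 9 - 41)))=-721280 / 39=-18494.36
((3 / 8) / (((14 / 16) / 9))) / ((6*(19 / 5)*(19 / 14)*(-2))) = -45 / 722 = -0.06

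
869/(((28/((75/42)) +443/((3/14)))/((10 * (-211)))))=-68759625/78113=-880.26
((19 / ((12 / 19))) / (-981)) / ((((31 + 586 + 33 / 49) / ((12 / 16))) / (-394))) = 3484733 / 237527568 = 0.01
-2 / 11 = -0.18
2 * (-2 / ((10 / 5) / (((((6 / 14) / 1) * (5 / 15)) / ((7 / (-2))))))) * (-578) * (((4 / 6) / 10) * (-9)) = 6936 / 245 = 28.31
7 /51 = 0.14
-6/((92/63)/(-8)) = 756/23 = 32.87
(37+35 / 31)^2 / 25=1397124 / 24025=58.15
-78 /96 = -13 /16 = -0.81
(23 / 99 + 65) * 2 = 12916 / 99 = 130.46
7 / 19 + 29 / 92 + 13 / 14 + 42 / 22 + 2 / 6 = 1556455 / 403788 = 3.85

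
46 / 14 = 23 / 7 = 3.29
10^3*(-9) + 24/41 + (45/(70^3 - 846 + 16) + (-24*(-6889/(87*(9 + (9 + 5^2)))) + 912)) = -28141816082561/3498825118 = -8043.22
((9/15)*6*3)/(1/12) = 648/5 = 129.60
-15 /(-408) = 5 /136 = 0.04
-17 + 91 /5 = 6 /5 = 1.20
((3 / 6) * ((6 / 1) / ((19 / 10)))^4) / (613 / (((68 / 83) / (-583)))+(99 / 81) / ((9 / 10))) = -35691840000 / 313115950953377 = -0.00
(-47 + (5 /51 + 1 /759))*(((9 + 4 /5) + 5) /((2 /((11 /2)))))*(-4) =44781766 /5865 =7635.42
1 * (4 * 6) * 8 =192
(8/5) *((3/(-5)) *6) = -5.76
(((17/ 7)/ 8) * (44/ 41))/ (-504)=-187/ 289296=-0.00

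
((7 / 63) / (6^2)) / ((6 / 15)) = 0.01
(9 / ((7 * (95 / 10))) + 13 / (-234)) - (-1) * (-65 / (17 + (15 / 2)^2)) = -566477 / 701442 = -0.81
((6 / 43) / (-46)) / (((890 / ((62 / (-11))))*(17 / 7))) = 651 / 82299635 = 0.00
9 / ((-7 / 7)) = -9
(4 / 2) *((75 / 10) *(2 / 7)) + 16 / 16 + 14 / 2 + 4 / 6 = 272 / 21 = 12.95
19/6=3.17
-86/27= -3.19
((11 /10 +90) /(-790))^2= 829921 /62410000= 0.01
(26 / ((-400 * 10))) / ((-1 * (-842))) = -13 / 1684000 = -0.00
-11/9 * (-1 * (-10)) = -110/9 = -12.22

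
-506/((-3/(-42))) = -7084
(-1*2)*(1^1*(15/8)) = -15/4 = -3.75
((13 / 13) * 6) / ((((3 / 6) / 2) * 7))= 24 / 7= 3.43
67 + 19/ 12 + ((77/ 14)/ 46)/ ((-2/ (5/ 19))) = 719137/ 10488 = 68.57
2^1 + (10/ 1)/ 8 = 13/ 4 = 3.25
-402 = -402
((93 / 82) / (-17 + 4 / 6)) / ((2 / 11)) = -3069 / 8036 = -0.38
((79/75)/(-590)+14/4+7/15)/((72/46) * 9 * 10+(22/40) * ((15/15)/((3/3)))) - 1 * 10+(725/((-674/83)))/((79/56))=-73.26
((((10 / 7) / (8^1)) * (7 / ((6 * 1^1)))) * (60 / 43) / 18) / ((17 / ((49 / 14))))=175 / 52632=0.00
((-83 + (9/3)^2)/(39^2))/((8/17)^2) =-10693/48672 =-0.22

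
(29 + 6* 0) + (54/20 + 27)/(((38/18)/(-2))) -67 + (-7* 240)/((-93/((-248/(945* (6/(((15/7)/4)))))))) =-1195087/17955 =-66.56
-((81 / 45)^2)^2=-6561 / 625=-10.50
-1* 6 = -6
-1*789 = -789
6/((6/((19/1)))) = 19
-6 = -6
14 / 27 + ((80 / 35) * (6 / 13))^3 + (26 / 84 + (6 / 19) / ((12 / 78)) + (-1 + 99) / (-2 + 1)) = -72635084855 / 773163846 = -93.95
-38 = -38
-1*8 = -8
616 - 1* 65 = 551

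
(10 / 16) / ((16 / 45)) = 225 / 128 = 1.76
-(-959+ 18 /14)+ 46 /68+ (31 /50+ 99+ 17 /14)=1059.23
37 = 37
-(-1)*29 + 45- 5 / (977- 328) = 48021 / 649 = 73.99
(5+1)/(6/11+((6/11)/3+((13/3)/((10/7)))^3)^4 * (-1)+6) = -46684966086000000000000/4845548205835697637673091521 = -0.00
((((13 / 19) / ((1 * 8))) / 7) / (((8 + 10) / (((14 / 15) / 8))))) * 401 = 0.03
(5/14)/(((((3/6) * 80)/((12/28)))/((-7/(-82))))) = 3/9184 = 0.00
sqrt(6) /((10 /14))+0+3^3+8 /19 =7*sqrt(6) /5+521 /19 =30.85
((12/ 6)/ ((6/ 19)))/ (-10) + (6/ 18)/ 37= -231/ 370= -0.62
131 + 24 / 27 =1187 / 9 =131.89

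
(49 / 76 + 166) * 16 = 50660 / 19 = 2666.32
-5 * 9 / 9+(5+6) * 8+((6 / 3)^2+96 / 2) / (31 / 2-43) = 4461 / 55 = 81.11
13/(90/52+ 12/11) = 4.61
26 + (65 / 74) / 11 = 21229 / 814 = 26.08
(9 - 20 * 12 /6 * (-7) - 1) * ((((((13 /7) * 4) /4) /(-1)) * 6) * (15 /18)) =-18720 /7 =-2674.29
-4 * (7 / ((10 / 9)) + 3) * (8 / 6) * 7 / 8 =-217 / 5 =-43.40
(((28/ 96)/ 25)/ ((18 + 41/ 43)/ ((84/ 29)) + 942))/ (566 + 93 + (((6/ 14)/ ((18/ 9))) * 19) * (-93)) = 14749/ 336189889375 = 0.00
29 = 29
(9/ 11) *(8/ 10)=36/ 55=0.65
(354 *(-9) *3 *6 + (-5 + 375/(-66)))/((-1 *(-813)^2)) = 1261891/14541318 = 0.09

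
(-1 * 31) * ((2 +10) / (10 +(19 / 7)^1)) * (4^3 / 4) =-468.13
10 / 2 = 5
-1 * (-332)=332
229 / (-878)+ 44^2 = 1699579 / 878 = 1935.74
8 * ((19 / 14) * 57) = 4332 / 7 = 618.86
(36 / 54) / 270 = 1 / 405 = 0.00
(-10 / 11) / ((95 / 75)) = -150 / 209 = -0.72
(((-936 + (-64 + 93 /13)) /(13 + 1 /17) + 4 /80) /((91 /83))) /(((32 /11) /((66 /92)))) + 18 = 1173370199 /1288618240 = 0.91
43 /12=3.58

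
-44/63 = -0.70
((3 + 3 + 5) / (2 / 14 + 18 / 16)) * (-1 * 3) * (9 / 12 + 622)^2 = -1433373711 / 142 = -10094181.06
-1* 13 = -13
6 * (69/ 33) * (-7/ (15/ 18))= -5796/ 55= -105.38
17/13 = 1.31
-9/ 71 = -0.13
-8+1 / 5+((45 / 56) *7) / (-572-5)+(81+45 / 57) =32441589 / 438520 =73.98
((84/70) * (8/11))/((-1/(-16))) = 768/55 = 13.96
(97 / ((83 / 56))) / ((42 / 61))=23668 / 249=95.05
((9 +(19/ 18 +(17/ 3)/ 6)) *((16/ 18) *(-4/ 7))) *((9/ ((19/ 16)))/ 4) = -1408/ 133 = -10.59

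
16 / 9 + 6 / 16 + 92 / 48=293 / 72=4.07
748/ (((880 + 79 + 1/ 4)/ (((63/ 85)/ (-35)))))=-528/ 31975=-0.02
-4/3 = -1.33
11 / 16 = 0.69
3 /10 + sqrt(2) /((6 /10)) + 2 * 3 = 5 * sqrt(2) /3 + 63 /10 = 8.66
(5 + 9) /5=14 /5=2.80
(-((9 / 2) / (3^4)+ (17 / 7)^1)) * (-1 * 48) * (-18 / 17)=-15024 / 119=-126.25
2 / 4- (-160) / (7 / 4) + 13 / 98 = 4511 / 49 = 92.06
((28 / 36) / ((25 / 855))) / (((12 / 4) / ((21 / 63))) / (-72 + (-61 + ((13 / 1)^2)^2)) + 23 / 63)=79399404 / 1090685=72.80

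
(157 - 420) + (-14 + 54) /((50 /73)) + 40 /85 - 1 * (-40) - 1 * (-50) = -9701 /85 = -114.13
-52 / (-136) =13 / 34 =0.38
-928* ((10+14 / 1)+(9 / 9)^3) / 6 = -11600 / 3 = -3866.67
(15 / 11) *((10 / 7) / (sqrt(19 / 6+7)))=150 *sqrt(366) / 4697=0.61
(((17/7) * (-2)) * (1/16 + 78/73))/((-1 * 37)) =22457/151256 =0.15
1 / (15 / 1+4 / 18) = 9 / 137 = 0.07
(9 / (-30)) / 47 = -3 / 470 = -0.01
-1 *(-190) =190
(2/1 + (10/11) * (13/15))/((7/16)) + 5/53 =79171/12243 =6.47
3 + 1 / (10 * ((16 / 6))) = 243 / 80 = 3.04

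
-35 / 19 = -1.84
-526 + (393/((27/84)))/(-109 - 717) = -93364/177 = -527.48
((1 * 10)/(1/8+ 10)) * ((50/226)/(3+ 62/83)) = 166000/2846583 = 0.06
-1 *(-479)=479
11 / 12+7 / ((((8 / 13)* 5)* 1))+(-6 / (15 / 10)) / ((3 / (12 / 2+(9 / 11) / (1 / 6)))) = -14987 / 1320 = -11.35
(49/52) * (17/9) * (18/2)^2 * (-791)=-5930127/52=-114040.90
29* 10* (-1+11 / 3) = 2320 / 3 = 773.33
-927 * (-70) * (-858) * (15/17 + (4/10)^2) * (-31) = 152918657892/85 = 1799043034.02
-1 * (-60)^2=-3600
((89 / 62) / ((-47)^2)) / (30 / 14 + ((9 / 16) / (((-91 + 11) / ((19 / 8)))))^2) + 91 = 9802750189296043 / 107722170617073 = 91.00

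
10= 10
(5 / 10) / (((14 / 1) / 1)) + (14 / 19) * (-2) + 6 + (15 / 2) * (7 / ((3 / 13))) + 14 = 130905 / 532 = 246.06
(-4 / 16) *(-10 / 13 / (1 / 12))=30 / 13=2.31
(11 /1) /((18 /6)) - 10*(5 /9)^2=47 /81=0.58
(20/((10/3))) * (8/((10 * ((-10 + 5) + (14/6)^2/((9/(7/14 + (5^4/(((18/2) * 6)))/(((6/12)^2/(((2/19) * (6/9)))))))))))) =-5983632/3405895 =-1.76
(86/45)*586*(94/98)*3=2368612/735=3222.60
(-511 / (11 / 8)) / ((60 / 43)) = -43946 / 165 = -266.34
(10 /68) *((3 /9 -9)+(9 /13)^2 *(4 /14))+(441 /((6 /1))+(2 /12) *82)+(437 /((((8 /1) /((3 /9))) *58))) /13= 2405748815 /27994512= 85.94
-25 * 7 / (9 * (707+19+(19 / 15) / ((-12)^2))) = -42000 / 1568179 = -0.03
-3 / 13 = -0.23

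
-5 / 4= -1.25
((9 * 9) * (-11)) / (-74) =891 / 74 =12.04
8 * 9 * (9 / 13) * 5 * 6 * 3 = 58320 / 13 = 4486.15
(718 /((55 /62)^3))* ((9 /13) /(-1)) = -1540075536 /2162875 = -712.05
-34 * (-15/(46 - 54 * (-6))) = 51/37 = 1.38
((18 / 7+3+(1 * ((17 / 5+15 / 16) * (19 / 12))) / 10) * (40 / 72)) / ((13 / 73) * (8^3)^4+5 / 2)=30700223 / 108060002799900480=0.00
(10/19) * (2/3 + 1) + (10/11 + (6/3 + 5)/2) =6629/1254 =5.29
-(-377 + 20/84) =7912/21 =376.76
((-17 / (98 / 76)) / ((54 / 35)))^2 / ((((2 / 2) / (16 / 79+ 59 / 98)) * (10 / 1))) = 3249326705 / 553103964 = 5.87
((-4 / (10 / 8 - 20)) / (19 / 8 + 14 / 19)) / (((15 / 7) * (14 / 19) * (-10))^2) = 54872 / 199546875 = 0.00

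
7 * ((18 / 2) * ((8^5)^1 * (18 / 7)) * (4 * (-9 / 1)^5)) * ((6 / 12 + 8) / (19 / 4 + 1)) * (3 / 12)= -10657526317056 / 23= -463370709437.22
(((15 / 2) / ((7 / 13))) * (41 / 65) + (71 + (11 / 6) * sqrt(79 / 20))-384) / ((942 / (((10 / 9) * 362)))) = -3854395 / 29673 + 1991 * sqrt(395) / 25434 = -128.34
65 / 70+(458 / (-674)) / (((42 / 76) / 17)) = -282725 / 14154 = -19.97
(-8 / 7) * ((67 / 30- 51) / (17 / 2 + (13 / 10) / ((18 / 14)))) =627 / 107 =5.86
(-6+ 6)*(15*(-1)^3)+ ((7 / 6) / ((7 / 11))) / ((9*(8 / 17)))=187 / 432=0.43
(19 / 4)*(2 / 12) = 0.79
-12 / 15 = -4 / 5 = -0.80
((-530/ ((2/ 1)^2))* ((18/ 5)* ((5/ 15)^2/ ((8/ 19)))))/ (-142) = 1007/ 1136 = 0.89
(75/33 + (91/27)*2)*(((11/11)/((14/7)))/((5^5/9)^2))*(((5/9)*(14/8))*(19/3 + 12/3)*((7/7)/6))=0.00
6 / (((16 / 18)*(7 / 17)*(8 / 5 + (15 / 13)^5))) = 4.50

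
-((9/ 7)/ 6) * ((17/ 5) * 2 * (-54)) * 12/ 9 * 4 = 14688/ 35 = 419.66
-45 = -45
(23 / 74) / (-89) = -23 / 6586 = -0.00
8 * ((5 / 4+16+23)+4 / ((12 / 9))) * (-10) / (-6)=1730 / 3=576.67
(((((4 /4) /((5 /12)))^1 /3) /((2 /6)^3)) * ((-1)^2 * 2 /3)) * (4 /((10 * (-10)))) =-72 /125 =-0.58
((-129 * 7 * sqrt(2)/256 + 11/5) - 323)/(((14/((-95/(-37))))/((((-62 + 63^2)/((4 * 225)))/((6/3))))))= -29767433/233100 - 3192019 * sqrt(2)/2273280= -129.69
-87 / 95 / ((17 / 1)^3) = -87 / 466735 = -0.00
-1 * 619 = -619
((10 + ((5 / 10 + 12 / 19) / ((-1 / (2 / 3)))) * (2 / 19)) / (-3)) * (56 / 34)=-5.45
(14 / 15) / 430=7 / 3225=0.00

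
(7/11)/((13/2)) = 14/143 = 0.10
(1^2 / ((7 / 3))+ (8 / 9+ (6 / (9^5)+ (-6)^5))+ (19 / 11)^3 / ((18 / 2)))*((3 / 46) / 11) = -712833441010 / 15465595761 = -46.09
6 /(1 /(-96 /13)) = -576 /13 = -44.31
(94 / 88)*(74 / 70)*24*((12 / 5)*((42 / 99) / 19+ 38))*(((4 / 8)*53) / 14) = 2636713536 / 563255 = 4681.21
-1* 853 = -853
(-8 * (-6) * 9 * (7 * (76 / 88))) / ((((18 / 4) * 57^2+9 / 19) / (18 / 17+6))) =2079360 / 1649153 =1.26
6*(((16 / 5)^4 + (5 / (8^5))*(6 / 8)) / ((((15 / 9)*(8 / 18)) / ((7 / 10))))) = 4870498229289 / 8192000000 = 594.54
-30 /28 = -15 /14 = -1.07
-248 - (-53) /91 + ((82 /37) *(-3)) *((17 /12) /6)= -10060087 /40404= -248.99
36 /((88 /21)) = 189 /22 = 8.59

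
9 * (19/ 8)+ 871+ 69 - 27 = 7475/ 8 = 934.38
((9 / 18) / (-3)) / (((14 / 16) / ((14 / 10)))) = -4 / 15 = -0.27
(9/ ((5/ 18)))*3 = 486/ 5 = 97.20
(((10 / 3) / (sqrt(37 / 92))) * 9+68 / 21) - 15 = -247 / 21+60 * sqrt(851) / 37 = 35.54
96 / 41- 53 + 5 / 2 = -3949 / 82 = -48.16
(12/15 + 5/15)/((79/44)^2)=32912/93615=0.35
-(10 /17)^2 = -100 /289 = -0.35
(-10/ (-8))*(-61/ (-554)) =305/ 2216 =0.14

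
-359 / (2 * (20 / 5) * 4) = -359 / 32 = -11.22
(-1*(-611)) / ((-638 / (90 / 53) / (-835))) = 22958325 / 16907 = 1357.92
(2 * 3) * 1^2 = 6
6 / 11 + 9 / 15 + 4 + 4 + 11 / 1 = 1108 / 55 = 20.15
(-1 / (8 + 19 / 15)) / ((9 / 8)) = -40 / 417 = -0.10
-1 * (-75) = 75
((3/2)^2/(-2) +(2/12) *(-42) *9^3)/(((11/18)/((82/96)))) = -5022459/704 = -7134.17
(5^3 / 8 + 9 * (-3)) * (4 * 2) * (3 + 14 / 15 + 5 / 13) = -5894 / 15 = -392.93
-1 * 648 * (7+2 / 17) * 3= -235224 / 17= -13836.71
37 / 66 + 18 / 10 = 779 / 330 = 2.36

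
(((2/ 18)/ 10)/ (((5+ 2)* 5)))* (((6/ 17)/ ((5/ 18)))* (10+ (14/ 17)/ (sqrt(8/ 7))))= 3* sqrt(14)/ 36125+ 12/ 2975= 0.00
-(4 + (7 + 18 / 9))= -13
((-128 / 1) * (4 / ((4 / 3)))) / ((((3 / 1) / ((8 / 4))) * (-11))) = 23.27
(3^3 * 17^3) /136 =7803 /8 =975.38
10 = 10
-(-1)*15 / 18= 5 / 6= 0.83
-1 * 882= -882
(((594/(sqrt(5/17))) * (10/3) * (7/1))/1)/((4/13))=83058.88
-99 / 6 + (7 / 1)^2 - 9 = 23.50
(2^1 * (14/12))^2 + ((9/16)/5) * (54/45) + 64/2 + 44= 146843/1800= 81.58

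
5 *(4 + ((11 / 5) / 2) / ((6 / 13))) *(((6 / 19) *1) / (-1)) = -383 / 38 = -10.08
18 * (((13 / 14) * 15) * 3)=5265 / 7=752.14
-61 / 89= -0.69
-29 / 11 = -2.64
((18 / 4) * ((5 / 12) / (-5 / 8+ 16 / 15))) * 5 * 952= 1071000 / 53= 20207.55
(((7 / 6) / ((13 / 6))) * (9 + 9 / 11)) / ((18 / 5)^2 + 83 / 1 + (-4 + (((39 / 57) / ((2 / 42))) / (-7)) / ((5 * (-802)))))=287998200 / 5009627051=0.06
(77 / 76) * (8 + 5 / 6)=4081 / 456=8.95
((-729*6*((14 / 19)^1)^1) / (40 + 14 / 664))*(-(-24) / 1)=-162642816 / 84151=-1932.75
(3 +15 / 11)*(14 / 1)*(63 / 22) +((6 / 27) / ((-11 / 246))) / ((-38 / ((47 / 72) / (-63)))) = 2736493171 / 15642396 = 174.94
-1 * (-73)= 73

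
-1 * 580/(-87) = 20/3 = 6.67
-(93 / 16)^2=-8649 / 256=-33.79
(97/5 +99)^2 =350464/25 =14018.56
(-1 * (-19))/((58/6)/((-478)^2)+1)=13023588/685481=19.00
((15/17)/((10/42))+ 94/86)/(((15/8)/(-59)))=-1655776/10965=-151.01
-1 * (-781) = 781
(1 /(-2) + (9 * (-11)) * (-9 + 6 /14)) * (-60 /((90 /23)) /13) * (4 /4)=-1000.29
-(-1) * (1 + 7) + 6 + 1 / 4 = 57 / 4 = 14.25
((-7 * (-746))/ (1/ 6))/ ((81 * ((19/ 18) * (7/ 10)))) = 29840/ 57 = 523.51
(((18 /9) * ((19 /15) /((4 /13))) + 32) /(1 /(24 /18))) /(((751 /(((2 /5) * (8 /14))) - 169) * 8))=2414 /1121985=0.00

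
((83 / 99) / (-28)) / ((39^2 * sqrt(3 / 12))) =-83 / 2108106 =-0.00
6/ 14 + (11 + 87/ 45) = 1403/ 105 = 13.36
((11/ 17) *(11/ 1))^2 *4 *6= 351384/ 289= 1215.86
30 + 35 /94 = 2855 /94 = 30.37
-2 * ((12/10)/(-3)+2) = -16/5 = -3.20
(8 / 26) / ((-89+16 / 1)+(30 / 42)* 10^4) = 0.00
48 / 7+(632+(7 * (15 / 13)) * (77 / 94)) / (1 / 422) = 1152663881 / 4277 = 269502.89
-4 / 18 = -2 / 9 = -0.22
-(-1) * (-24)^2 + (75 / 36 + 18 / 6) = 6973 / 12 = 581.08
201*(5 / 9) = 335 / 3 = 111.67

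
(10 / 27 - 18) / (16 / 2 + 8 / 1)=-119 / 108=-1.10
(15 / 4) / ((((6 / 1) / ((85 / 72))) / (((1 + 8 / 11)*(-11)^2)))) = 88825 / 576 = 154.21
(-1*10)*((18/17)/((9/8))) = -160/17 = -9.41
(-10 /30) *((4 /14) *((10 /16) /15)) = -0.00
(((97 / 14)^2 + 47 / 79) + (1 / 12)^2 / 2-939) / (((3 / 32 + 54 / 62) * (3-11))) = 30772359095 / 266727384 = 115.37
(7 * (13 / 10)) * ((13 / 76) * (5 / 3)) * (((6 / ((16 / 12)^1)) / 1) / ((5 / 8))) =18.68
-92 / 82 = -1.12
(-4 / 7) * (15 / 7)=-60 / 49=-1.22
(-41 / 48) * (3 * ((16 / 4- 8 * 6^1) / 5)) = 451 / 20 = 22.55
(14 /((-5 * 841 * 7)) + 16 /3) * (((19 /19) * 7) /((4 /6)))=235459 /4205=56.00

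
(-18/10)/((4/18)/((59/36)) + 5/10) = -354/125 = -2.83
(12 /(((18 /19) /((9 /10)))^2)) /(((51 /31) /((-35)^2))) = 8064.10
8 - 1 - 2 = 5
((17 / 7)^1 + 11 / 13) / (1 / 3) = 894 / 91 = 9.82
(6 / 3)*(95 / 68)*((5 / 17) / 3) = 475 / 1734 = 0.27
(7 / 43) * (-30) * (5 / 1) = -1050 / 43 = -24.42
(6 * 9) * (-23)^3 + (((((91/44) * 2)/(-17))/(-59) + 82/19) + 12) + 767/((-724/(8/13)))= -49856604883295/75884974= -657002.33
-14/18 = -7/9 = -0.78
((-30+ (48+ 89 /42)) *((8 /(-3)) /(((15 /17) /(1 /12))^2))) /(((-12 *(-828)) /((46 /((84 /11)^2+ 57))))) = -5909761 /307593326880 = -0.00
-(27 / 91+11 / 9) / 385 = -1244 / 315315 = -0.00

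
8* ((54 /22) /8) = 27 /11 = 2.45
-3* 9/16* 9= -243/16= -15.19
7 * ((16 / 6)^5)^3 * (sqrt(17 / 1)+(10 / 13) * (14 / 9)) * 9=34480684647055360 / 186535791+246290604621824 * sqrt(17) / 1594323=821783844.20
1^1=1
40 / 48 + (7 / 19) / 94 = 2243 / 2679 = 0.84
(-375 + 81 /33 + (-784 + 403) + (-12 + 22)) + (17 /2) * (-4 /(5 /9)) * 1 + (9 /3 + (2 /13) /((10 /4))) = -573204 /715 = -801.68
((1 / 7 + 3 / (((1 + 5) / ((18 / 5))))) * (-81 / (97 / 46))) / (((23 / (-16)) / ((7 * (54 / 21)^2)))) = 57106944 / 23765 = 2402.99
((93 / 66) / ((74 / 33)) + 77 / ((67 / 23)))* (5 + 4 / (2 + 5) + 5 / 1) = 268339 / 938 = 286.08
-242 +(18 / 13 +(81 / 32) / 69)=-2301857 / 9568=-240.58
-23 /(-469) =23 /469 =0.05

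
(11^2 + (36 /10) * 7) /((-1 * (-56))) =731 /280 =2.61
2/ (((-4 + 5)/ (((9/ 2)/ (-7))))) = -9/ 7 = -1.29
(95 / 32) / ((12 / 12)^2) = 95 / 32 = 2.97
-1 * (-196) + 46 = 242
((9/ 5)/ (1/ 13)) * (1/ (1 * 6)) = 39/ 10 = 3.90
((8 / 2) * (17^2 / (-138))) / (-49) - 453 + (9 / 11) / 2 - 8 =-34246957 / 74382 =-460.42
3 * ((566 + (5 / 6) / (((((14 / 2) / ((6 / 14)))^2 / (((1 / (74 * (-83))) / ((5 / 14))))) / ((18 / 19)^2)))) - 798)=-264661262826 / 380260433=-696.00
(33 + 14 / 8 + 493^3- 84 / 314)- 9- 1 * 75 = 75248911499 / 628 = 119823107.48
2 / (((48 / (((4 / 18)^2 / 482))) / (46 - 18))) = 7 / 58563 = 0.00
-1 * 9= -9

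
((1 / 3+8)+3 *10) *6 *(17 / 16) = 1955 / 8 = 244.38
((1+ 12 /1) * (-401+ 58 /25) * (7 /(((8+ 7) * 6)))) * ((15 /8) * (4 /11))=-906997 /3300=-274.85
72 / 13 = 5.54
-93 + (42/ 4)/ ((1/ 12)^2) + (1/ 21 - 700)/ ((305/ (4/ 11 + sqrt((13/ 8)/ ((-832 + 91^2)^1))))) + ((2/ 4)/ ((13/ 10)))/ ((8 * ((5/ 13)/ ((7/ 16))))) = 12789849857/ 9018240 - 14699 * sqrt(1146)/ 14680260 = 1418.19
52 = 52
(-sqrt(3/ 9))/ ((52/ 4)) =-sqrt(3)/ 39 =-0.04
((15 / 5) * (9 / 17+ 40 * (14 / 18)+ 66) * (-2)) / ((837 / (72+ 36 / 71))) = -50.75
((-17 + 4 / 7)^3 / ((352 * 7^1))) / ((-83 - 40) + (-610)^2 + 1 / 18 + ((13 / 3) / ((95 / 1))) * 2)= -1300348125 / 268792531272496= -0.00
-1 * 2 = -2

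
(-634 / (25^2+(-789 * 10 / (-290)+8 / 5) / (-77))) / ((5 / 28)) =-9910054 / 1743487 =-5.68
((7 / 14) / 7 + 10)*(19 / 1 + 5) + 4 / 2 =1706 / 7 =243.71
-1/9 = -0.11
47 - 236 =-189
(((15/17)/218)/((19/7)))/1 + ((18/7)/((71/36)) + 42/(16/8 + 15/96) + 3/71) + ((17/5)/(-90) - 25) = -4.21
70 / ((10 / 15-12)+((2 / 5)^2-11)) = -5250 / 1663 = -3.16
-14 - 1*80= -94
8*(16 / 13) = 128 / 13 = 9.85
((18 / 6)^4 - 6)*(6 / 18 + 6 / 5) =115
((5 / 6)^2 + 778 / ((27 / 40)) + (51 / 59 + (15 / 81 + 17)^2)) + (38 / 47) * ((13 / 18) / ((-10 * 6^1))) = 29301328987 / 20215170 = 1449.47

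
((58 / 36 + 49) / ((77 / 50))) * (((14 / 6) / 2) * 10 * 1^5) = 113875 / 297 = 383.42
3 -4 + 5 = 4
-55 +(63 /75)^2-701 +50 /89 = -41982001 /55625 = -754.73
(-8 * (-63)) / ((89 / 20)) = 113.26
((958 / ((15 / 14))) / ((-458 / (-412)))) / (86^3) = 345359 / 273106545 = 0.00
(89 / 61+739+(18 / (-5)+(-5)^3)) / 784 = 186617 / 239120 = 0.78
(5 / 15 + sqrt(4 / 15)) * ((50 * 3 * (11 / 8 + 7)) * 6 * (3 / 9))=1675 / 2 + 335 * sqrt(15)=2134.95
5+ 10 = 15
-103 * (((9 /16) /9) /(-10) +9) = -148217 /160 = -926.36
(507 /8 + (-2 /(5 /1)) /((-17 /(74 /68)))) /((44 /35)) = 5130377 /101728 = 50.43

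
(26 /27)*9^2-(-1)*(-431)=-353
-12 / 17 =-0.71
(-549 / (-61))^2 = 81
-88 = -88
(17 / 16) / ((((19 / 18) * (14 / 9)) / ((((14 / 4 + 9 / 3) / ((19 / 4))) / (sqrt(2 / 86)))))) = 17901 * sqrt(43) / 20216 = 5.81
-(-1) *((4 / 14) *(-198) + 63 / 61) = -23715 / 427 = -55.54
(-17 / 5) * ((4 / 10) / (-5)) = 34 / 125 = 0.27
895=895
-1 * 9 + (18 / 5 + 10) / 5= -157 / 25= -6.28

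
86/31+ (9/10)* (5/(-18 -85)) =2.73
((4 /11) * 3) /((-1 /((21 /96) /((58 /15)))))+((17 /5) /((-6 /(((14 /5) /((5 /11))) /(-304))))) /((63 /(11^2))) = -6490681 /163647000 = -0.04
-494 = -494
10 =10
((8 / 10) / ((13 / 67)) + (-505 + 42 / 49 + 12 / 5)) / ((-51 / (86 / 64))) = 9735931 / 742560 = 13.11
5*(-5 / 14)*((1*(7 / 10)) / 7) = -5 / 28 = -0.18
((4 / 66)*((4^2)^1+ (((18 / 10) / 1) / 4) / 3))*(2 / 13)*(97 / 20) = 31331 / 42900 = 0.73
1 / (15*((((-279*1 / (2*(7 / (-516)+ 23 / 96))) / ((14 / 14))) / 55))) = -0.01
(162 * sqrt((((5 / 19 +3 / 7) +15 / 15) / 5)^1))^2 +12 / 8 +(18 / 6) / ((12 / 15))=4726713 / 532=8884.80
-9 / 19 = -0.47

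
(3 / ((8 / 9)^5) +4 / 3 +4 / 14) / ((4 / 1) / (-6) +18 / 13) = 62844587 / 6422528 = 9.79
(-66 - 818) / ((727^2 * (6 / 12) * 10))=-884 / 2642645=-0.00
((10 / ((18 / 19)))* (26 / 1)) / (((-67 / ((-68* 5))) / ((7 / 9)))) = 5878600 / 5427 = 1083.21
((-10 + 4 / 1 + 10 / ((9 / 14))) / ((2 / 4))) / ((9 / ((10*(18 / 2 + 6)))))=8600 / 27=318.52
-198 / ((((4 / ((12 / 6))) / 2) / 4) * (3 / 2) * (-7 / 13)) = 6864 / 7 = 980.57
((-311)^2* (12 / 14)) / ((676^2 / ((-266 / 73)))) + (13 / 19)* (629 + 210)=90857580641 / 158456428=573.39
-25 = -25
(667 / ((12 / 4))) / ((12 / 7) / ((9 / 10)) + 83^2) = 4669 / 144709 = 0.03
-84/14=-6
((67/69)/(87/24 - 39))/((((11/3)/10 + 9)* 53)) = -0.00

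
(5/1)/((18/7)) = 35/18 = 1.94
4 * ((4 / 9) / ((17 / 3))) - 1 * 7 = -341 / 51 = -6.69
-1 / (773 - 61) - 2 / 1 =-1425 / 712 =-2.00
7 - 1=6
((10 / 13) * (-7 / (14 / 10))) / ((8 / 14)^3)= -8575 / 416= -20.61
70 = 70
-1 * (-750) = 750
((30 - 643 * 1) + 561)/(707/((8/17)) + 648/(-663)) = -91936/2654471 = -0.03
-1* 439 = -439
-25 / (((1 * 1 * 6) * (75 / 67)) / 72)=-268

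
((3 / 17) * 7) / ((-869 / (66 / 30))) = -21 / 6715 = -0.00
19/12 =1.58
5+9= 14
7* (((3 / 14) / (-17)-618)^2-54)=21631526793 / 8092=2673199.06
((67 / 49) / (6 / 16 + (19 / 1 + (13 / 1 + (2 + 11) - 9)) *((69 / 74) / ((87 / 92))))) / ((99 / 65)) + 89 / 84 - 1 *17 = -95093821927 / 5974937892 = -15.92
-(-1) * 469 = 469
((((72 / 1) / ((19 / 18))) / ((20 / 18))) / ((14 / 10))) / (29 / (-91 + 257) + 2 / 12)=1452168 / 11305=128.45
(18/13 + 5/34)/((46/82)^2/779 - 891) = -886530823/515709281360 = -0.00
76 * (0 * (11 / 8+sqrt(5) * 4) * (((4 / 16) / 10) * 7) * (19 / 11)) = 0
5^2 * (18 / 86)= 225 / 43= 5.23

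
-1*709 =-709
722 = 722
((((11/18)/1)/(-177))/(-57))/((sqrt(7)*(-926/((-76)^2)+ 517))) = 0.00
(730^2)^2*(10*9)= 25558416900000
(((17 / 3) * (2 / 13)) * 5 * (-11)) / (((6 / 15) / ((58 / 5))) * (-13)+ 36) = -54230 / 40209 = -1.35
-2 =-2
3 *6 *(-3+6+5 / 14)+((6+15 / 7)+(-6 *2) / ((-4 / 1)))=501 / 7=71.57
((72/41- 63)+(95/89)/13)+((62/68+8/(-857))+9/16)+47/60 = -58.91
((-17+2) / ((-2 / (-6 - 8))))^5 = -12762815625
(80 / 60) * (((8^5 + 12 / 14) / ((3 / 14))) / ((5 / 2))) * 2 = 7340224 / 45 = 163116.09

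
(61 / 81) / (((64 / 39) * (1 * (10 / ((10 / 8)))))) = 793 / 13824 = 0.06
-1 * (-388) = 388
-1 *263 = -263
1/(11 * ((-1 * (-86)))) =1/946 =0.00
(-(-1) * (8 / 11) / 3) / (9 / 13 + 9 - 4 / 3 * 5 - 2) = 13 / 55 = 0.24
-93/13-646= -653.15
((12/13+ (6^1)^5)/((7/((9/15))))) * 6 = 363960/91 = 3999.56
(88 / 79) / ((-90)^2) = 22 / 159975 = 0.00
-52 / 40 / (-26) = 1 / 20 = 0.05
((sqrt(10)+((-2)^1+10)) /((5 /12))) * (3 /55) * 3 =108 * sqrt(10) /275+864 /275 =4.38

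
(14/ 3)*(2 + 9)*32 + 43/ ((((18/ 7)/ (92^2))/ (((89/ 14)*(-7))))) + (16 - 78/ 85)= -4817001362/ 765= -6296733.81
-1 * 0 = 0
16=16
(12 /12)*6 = 6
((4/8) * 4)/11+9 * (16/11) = 146/11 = 13.27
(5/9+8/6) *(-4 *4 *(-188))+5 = 51181/9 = 5686.78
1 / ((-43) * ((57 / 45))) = -15 / 817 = -0.02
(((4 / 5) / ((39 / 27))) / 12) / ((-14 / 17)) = -51 / 910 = -0.06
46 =46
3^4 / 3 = 27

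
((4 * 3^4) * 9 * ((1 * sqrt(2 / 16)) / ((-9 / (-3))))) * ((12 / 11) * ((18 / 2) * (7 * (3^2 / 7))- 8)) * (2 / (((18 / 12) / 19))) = 693306.11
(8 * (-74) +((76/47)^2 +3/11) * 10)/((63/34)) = -155078284/510279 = -303.91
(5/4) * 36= 45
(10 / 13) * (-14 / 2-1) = -80 / 13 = -6.15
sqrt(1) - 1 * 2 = -1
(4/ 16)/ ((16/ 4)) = 1/ 16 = 0.06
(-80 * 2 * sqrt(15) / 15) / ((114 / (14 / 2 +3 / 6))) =-40 * sqrt(15) / 57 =-2.72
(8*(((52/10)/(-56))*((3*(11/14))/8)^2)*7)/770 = -1287/2195200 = -0.00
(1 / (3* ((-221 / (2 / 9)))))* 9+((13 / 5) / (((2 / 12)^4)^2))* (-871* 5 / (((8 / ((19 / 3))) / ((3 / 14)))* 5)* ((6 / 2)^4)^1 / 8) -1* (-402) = -6533292307.55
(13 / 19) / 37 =13 / 703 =0.02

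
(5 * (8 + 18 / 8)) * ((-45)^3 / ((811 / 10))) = -93403125 / 1622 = -57585.16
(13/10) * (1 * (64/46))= 208/115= 1.81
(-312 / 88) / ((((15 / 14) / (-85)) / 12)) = 3375.27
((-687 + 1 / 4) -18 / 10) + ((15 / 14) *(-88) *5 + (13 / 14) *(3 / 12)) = -324729 / 280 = -1159.75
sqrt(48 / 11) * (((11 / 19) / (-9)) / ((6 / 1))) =-2 * sqrt(33) / 513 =-0.02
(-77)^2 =5929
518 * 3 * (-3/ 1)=-4662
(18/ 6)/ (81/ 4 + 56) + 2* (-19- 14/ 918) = -5318572/ 139995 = -37.99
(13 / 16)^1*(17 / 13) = 17 / 16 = 1.06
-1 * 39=-39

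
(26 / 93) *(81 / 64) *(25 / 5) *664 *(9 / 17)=1310985 / 2108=621.91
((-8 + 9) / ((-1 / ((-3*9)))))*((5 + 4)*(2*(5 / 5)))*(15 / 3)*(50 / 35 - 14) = -213840 / 7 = -30548.57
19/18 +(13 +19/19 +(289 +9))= 313.06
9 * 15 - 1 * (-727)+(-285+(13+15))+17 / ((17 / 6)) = 611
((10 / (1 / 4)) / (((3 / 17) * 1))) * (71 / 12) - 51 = 11611 / 9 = 1290.11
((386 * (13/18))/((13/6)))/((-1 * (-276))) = 193/414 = 0.47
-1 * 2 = -2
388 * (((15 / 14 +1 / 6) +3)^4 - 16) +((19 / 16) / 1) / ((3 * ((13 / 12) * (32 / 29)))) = 118966.46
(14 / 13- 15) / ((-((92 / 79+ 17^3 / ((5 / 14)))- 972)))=71495 / 65653874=0.00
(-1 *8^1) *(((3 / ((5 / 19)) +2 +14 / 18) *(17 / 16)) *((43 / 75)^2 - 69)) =2094774748 / 253125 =8275.65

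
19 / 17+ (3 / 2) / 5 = 241 / 170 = 1.42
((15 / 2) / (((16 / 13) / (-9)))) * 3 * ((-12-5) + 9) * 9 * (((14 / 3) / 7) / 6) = 5265 / 4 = 1316.25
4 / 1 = 4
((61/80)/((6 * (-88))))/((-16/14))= 427/337920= 0.00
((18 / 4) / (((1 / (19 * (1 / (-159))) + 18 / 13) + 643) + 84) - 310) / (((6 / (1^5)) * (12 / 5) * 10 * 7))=-110261057 / 358533504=-0.31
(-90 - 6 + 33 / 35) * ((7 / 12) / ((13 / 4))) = -1109 / 65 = -17.06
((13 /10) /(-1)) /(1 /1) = -13 /10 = -1.30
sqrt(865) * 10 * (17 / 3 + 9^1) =440 * sqrt(865) / 3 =4313.60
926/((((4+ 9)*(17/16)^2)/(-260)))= -4741120/289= -16405.26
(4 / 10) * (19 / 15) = 38 / 75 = 0.51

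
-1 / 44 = -0.02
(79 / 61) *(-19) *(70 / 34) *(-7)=367745 / 1037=354.62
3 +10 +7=20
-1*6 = -6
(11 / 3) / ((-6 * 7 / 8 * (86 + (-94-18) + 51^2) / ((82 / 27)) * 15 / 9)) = -3608 / 7300125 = -0.00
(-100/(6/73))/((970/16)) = -5840/291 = -20.07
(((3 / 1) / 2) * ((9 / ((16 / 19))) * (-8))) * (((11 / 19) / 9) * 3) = -99 / 4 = -24.75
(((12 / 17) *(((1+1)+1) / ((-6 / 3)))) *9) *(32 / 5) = -5184 / 85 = -60.99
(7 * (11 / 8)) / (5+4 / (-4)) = 2.41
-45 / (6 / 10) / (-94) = 75 / 94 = 0.80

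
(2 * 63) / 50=2.52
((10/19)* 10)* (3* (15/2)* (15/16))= 111.02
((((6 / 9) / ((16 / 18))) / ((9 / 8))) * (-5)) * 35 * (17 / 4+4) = -1925 / 2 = -962.50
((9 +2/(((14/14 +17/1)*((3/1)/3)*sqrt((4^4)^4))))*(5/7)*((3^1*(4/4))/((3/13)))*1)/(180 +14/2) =0.45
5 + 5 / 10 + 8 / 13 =159 / 26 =6.12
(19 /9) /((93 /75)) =475 /279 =1.70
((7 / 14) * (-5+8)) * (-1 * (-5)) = 15 / 2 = 7.50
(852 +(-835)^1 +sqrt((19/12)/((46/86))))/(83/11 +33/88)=44 * sqrt(56373)/48093 +88/41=2.36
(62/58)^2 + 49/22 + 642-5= 11848125/18502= 640.37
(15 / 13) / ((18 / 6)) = 5 / 13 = 0.38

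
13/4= 3.25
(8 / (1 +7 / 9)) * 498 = 2241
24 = 24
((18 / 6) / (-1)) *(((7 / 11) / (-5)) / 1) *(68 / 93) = 476 / 1705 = 0.28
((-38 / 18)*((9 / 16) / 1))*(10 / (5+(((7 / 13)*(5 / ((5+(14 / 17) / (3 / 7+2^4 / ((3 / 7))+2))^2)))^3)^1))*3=-16410012173001919554675067933921749 / 2303720827567038816190523488039456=-7.12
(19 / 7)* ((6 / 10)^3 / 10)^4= 10097379 / 17089843750000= 0.00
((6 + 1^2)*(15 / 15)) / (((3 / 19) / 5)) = 665 / 3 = 221.67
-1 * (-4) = 4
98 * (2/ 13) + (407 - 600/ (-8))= 6462/ 13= 497.08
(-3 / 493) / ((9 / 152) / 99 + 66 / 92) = -115368 / 13612223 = -0.01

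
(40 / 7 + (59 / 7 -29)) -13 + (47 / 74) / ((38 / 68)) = -131492 / 4921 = -26.72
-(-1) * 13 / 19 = 13 / 19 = 0.68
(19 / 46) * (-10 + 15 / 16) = -2755 / 736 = -3.74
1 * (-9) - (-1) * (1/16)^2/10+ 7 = -5119/2560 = -2.00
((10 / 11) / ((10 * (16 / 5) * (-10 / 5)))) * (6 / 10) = -3 / 352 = -0.01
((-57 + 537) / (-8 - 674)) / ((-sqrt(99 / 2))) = 0.10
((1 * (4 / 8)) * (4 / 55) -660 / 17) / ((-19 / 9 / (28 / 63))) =145064 / 17765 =8.17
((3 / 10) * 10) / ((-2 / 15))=-45 / 2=-22.50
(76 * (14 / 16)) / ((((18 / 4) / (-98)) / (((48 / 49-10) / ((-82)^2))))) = 29393 / 15129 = 1.94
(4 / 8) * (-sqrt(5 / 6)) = -sqrt(30) / 12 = -0.46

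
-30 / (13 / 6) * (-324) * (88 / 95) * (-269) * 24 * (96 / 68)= -159039479808 / 4199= -37875560.80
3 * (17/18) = 17/6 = 2.83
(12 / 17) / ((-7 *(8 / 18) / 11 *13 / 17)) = -3.26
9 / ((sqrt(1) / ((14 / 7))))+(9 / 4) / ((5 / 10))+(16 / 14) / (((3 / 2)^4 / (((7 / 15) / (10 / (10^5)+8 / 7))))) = 878460545 / 38883402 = 22.59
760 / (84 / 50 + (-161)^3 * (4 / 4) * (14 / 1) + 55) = -19000 / 1460646933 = -0.00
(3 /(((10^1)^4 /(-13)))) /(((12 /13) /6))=-507 /20000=-0.03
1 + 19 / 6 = 25 / 6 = 4.17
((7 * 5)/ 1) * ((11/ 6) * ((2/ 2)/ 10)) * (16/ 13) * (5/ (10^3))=77/ 1950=0.04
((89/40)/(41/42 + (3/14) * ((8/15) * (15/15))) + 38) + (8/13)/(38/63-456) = 6839479513/170820260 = 40.04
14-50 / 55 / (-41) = 6324 / 451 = 14.02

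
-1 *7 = -7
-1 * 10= -10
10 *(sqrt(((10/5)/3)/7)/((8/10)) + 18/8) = 25 *sqrt(42)/42 + 45/2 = 26.36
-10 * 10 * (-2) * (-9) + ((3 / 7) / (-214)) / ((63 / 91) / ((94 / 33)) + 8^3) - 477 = -2277.00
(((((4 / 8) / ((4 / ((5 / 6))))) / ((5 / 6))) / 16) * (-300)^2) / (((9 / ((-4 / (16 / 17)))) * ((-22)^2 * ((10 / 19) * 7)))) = -40375 / 216832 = -0.19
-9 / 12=-3 / 4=-0.75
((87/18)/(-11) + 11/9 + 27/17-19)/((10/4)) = -55973/8415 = -6.65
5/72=0.07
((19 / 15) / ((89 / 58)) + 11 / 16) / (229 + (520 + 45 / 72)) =32317 / 16011990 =0.00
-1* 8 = -8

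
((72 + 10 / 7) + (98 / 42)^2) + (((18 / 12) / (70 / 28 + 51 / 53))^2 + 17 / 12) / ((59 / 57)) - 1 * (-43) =247161468257 / 2002556052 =123.42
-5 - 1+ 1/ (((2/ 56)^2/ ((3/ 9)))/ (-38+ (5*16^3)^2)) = 328833403790/ 3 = 109611134596.67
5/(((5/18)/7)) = 126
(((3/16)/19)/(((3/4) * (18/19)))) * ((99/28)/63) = 11/14112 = 0.00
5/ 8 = 0.62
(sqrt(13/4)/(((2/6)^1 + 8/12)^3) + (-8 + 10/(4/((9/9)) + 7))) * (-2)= 156/11 - sqrt(13)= 10.58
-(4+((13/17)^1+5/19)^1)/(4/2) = -812/323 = -2.51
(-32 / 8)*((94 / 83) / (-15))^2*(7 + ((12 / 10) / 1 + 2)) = -600848 / 2583375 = -0.23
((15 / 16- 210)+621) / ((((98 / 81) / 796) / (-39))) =-4143372831 / 392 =-10569828.65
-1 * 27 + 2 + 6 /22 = -24.73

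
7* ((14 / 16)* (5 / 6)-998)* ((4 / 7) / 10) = -398.91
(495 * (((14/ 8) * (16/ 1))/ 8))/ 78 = 1155/ 52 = 22.21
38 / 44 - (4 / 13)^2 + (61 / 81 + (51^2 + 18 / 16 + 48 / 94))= 147441429065 / 56617704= 2604.16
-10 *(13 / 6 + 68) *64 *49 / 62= -3300640 / 93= -35490.75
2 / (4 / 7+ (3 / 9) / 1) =42 / 19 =2.21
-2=-2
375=375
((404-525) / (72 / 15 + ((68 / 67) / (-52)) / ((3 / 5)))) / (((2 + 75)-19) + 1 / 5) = -2634775 / 6041839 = -0.44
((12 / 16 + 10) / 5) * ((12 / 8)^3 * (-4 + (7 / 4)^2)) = -3483 / 512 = -6.80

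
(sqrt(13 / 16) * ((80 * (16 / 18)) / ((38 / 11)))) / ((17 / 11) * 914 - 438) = 121 * sqrt(13) / 22914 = 0.02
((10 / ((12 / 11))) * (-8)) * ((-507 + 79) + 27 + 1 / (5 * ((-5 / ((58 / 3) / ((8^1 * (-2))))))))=2646281 / 90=29403.12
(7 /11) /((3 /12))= 28 /11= 2.55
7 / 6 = 1.17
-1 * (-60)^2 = -3600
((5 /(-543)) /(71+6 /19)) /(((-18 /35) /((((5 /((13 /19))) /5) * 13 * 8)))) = 50540 /1324377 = 0.04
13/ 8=1.62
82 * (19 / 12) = 779 / 6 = 129.83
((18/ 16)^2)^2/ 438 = 2187/ 598016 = 0.00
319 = 319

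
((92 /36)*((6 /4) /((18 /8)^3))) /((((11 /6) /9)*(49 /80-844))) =-0.00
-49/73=-0.67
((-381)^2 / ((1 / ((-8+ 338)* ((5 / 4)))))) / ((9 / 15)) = 199596375 / 2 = 99798187.50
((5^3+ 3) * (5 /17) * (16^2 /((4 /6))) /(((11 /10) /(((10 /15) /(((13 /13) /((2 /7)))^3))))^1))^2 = 171798691840000 /4114067881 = 41758.84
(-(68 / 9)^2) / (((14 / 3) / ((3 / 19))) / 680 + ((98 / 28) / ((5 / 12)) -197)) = 1572160 / 5192847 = 0.30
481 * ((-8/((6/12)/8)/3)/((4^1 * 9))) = -15392/27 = -570.07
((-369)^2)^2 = 18539817921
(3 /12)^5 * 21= 21 /1024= 0.02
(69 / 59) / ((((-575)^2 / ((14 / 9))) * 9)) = 14 / 22899375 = 0.00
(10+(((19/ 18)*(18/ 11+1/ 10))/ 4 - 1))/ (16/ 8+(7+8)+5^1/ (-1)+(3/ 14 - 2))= 524363/ 566280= 0.93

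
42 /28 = 3 /2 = 1.50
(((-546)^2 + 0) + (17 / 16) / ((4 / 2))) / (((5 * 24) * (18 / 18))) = 9539729 / 3840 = 2484.30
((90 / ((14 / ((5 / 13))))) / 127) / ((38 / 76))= 450 / 11557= 0.04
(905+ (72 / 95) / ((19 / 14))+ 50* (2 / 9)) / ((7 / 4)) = 59565188 / 113715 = 523.81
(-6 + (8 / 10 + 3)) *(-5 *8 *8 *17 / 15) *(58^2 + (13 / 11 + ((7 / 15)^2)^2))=2038925095168 / 759375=2685004.24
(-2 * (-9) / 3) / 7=6 / 7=0.86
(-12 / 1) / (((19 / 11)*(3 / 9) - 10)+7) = 99 / 20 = 4.95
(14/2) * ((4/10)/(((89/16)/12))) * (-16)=-43008/445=-96.65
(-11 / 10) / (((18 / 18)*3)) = -0.37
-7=-7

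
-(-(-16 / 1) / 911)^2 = -0.00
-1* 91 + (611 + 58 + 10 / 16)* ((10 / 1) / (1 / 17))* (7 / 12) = 3183047 / 48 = 66313.48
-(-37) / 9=37 / 9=4.11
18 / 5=3.60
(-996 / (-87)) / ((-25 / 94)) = -31208 / 725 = -43.05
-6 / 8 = -0.75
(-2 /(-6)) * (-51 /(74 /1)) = -17 /74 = -0.23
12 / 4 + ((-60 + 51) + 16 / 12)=-14 / 3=-4.67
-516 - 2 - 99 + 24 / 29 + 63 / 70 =-178429 / 290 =-615.27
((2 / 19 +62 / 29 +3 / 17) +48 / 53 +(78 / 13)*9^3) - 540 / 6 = 2128446945 / 496451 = 4287.33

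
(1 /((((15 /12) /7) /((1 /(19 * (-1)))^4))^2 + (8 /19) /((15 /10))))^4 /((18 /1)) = 221559904013156352 /343063638010155170013979127707850806535347799598179521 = 0.00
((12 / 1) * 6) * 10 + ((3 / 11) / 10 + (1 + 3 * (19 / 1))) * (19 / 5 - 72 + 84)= 900257 / 550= 1636.83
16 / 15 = 1.07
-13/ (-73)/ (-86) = -13/ 6278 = -0.00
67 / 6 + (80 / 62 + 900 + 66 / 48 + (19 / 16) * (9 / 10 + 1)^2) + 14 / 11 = 1504860157 / 1636800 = 919.39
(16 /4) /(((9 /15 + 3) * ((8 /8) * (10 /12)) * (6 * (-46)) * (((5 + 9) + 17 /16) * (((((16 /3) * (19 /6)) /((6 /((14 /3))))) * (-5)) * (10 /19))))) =9 /970025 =0.00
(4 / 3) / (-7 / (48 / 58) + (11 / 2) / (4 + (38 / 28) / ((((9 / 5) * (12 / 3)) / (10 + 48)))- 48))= -266656 / 1724863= -0.15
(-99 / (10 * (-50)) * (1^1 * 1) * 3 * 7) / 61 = 2079 / 30500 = 0.07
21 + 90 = 111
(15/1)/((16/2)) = 15/8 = 1.88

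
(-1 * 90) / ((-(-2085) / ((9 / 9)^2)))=-0.04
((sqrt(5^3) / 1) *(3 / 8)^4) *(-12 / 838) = -1215 *sqrt(5) / 858112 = -0.00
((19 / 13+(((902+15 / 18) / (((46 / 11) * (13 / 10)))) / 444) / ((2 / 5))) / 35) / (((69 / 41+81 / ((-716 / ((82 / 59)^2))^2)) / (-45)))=-60776423626497012251 / 33205210778844904800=-1.83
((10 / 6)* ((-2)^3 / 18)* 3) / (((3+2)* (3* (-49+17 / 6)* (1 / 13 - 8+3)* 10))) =-13 / 199440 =-0.00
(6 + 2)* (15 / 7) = 120 / 7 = 17.14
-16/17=-0.94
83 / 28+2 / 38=1605 / 532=3.02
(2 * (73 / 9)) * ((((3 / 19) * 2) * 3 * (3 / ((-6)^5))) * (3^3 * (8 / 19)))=-73 / 1083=-0.07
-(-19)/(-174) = -19/174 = -0.11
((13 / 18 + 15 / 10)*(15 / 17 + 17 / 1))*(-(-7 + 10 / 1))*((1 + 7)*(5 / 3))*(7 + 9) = -25432.68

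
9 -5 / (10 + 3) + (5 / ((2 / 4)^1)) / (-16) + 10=1871 / 104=17.99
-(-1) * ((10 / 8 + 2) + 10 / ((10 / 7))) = 41 / 4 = 10.25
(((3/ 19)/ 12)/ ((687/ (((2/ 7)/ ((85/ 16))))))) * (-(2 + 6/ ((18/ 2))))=-64/ 23299605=-0.00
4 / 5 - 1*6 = -26 / 5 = -5.20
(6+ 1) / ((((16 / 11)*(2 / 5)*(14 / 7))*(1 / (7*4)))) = 2695 / 16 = 168.44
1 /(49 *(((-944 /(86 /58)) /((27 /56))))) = -1161 /75119744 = -0.00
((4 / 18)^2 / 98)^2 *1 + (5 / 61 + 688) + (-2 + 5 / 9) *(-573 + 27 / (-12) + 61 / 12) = 1511.66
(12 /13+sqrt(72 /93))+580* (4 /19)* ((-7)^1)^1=-210892 /247+2* sqrt(186) /31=-852.93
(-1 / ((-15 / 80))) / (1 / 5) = 80 / 3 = 26.67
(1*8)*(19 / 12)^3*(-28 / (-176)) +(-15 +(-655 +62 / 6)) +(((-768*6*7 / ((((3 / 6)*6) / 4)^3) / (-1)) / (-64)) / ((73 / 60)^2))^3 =-756057297493574201735651 / 1438280486650656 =-525667492.89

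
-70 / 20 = -3.50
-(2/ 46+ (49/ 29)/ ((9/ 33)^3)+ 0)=-83.34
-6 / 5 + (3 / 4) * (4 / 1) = 9 / 5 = 1.80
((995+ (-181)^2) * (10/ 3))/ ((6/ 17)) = 956420/ 3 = 318806.67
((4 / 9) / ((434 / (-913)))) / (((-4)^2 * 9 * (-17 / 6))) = 0.00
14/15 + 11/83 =1327/1245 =1.07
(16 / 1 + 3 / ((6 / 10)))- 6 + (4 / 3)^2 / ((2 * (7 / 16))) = 1073 / 63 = 17.03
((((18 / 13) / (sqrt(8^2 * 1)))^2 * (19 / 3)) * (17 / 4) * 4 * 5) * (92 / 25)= 200583 / 3380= 59.34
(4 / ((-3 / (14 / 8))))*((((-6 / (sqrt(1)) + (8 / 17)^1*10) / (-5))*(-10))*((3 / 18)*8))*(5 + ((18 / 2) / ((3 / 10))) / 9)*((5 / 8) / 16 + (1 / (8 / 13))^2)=660275 / 3672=179.81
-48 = -48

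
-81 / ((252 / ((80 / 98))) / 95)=-8550 / 343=-24.93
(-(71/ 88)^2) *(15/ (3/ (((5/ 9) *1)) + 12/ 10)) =-126025/ 85184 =-1.48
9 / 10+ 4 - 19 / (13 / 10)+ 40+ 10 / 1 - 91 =-6593 / 130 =-50.72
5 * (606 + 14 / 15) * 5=45520 / 3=15173.33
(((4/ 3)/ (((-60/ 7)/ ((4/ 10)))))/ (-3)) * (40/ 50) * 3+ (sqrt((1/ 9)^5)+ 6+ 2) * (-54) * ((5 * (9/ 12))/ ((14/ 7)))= -3646651/ 4500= -810.37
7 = 7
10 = 10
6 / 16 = 3 / 8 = 0.38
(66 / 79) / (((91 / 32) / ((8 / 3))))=5632 / 7189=0.78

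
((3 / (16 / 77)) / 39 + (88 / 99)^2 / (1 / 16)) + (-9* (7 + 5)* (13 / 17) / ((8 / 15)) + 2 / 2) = -40339051 / 286416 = -140.84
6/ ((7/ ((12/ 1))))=72/ 7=10.29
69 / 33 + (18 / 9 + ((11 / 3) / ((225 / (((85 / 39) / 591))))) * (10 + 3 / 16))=4.09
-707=-707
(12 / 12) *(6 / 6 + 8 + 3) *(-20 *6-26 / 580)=-208878 / 145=-1440.54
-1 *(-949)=949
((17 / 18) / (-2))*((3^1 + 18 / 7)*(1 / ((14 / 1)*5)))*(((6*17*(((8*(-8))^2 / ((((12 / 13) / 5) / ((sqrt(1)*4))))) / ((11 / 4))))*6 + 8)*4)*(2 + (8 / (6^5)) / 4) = -606160035611 / 102060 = -5939251.77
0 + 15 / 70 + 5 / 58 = 61 / 203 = 0.30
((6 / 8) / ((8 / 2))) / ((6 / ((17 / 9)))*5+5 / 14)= 0.01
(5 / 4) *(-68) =-85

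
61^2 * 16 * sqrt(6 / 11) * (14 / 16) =52094 * sqrt(66) / 11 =38473.97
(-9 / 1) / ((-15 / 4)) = 12 / 5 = 2.40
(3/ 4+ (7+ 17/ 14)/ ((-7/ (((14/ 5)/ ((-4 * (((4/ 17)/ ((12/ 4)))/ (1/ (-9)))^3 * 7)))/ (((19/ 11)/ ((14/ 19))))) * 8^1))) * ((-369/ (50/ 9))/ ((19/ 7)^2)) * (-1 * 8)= 44046076263/ 834054400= 52.81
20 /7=2.86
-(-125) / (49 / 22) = 2750 / 49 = 56.12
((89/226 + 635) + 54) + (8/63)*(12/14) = 22906657/33222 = 689.50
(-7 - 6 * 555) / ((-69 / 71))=236927 / 69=3433.72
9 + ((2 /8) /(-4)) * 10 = 67 /8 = 8.38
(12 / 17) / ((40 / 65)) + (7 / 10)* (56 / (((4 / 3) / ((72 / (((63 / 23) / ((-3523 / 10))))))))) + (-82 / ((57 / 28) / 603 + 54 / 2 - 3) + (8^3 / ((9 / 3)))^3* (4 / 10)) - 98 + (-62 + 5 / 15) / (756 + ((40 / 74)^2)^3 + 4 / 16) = 1651771015774636593810274843 / 962540796264106252050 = 1716052.99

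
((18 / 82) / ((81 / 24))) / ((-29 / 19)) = -152 / 3567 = -0.04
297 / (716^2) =297 / 512656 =0.00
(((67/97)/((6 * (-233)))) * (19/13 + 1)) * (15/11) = -5360/3231943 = -0.00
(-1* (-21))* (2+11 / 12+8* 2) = 1589 / 4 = 397.25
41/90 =0.46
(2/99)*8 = 16/99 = 0.16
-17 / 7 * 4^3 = -1088 / 7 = -155.43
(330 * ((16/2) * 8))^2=446054400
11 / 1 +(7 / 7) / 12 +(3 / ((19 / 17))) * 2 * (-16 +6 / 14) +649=920077 / 1596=576.49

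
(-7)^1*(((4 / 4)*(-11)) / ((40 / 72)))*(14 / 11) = 882 / 5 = 176.40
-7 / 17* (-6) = 42 / 17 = 2.47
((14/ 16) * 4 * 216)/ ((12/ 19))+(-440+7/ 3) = 2278/ 3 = 759.33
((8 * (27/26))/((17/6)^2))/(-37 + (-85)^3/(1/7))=-243/1009438274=-0.00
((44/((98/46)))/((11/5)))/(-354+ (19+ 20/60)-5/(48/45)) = -0.03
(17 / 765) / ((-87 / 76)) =-76 / 3915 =-0.02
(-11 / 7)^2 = 121 / 49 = 2.47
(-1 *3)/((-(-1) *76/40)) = -1.58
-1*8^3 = -512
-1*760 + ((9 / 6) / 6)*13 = -3027 / 4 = -756.75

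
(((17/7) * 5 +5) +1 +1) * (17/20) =1139/70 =16.27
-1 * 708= -708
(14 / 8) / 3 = 7 / 12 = 0.58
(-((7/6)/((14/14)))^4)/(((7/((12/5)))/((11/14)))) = -539/1080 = -0.50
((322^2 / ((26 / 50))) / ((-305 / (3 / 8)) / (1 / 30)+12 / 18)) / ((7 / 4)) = -2221800 / 475787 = -4.67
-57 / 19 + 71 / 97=-220 / 97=-2.27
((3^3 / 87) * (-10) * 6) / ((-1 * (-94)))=-270 / 1363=-0.20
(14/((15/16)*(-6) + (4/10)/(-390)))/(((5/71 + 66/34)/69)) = -324803700/3805283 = -85.36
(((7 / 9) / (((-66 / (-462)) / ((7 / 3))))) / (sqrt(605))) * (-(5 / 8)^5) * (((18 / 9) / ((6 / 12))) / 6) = -214375 * sqrt(5) / 14598144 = -0.03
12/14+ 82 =82.86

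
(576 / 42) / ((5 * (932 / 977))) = 23448 / 8155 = 2.88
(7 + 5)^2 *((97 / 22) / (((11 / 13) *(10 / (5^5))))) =28372500 / 121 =234483.47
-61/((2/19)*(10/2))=-1159/10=-115.90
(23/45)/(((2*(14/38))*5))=437/3150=0.14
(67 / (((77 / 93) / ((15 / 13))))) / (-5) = -18693 / 1001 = -18.67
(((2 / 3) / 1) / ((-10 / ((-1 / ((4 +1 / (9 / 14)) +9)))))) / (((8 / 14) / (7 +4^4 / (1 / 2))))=4.16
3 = 3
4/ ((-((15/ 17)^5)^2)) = -13.98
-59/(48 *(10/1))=-59/480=-0.12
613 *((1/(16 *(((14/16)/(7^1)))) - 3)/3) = -3065/6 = -510.83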